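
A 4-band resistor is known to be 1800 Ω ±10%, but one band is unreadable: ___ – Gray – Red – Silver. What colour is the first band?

1800 Ω = 18 × 10^2.
The first band gives digit 1 of the significand, and 1 is brown.

brown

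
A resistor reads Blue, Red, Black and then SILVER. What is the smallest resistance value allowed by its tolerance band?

55.8 Ω

Blue → 6 (first significant figure)
Red → 2 (second significant figure)
Black → ×1 multiplier
Silver → ±10% tolerance
62 × 1 = 62 Ω
Smallest = 62 × (1 − 10/100) = 55.8 Ω.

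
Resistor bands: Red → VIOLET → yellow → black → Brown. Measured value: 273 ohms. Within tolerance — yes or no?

yes

Red → 2 (first significant figure)
Violet → 7 (second significant figure)
Yellow → 4 (third significant figure)
Black → ×1 multiplier
Brown → ±1% tolerance
274 × 1 = 274 Ω
Allowed range: 271.26 Ω to 276.74 Ω.
273 ohms lies inside that range.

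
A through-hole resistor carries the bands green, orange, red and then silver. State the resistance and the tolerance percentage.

Green → 5 (first significant figure)
Orange → 3 (second significant figure)
Red → ×10^2 multiplier
Silver → ±10% tolerance
53 × 100 = 5300 Ω

5300 Ω ±10%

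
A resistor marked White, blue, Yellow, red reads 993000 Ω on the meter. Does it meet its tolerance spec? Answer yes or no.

White → 9 (first significant figure)
Blue → 6 (second significant figure)
Yellow → ×10^4 multiplier
Red → ±2% tolerance
96 × 10000 = 960000 Ω
Allowed range: 940800 Ω to 979200 Ω.
993000 Ω lies outside that range.

no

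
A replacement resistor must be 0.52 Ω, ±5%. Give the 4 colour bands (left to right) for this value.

green, red, silver, gold

0.52 Ω = 52 × 10^-2.
5 → green
2 → red
Multiplier 10^-2 → silver.
±5% tolerance → gold.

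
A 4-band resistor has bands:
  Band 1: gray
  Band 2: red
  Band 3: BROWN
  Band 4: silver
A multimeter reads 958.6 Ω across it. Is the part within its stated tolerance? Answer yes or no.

no

Grey → 8 (first significant figure)
Red → 2 (second significant figure)
Brown → ×10 multiplier
Silver → ±10% tolerance
82 × 10 = 820 Ω
Allowed range: 738 Ω to 902 Ω.
958.6 Ω lies outside that range.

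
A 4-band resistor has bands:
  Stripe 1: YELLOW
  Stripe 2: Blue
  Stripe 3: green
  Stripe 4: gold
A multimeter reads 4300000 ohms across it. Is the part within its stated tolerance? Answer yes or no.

Yellow → 4 (first significant figure)
Blue → 6 (second significant figure)
Green → ×10^5 multiplier
Gold → ±5% tolerance
46 × 100000 = 4600000 Ω
Allowed range: 4370000 Ω to 4830000 Ω.
4300000 ohms lies outside that range.

no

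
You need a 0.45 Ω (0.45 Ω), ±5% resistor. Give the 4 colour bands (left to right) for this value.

yellow, green, silver, gold

0.45 Ω = 45 × 10^-2.
4 → yellow
5 → green
Multiplier 10^-2 → silver.
±5% tolerance → gold.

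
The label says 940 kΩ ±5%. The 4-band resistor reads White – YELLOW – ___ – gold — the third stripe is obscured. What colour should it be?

940000 Ω = 94 × 10^4.
The third band is the multiplier, 10^4, which is yellow.

yellow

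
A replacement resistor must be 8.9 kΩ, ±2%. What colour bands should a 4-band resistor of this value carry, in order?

grey, white, red, red

8900 Ω = 89 × 10^2.
8 → grey
9 → white
Multiplier 10^2 → red.
±2% tolerance → red.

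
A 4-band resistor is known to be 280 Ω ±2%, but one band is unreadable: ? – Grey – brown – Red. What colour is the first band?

280 Ω = 28 × 10^1.
The first band gives digit 2 of the significand, and 2 is red.

red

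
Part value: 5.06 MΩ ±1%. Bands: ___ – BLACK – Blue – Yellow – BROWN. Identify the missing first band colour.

5060000 Ω = 506 × 10^4.
The first band gives digit 5 of the significand, and 5 is green.

green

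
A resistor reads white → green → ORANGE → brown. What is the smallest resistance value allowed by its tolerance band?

94050 Ω

White → 9 (first significant figure)
Green → 5 (second significant figure)
Orange → ×10^3 multiplier
Brown → ±1% tolerance
95 × 1000 = 95000 Ω
Smallest = 95000 × (1 − 1/100) = 94050 Ω.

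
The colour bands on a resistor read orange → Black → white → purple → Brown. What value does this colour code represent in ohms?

Orange → 3 (first significant figure)
Black → 0 (second significant figure)
White → 9 (third significant figure)
Violet → ×10^7 multiplier
309 × 10000000 = 3090000000 Ω

3090000000 Ω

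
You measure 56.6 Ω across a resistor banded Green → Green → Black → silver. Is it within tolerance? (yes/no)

yes

Green → 5 (first significant figure)
Green → 5 (second significant figure)
Black → ×1 multiplier
Silver → ±10% tolerance
55 × 1 = 55 Ω
Allowed range: 49.5 Ω to 60.5 Ω.
56.6 Ω lies inside that range.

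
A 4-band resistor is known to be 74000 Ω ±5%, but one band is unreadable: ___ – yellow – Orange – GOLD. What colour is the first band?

violet

74000 Ω = 74 × 10^3.
The first band gives digit 7 of the significand, and 7 is violet.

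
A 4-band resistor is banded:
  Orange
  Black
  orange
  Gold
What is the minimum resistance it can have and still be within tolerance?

28500 Ω

Orange → 3 (first significant figure)
Black → 0 (second significant figure)
Orange → ×10^3 multiplier
Gold → ±5% tolerance
30 × 1000 = 30000 Ω
Minimum = 30000 × (1 − 5/100) = 28500 Ω.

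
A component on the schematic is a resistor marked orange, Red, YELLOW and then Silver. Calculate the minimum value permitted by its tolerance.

Orange → 3 (first significant figure)
Red → 2 (second significant figure)
Yellow → ×10^4 multiplier
Silver → ±10% tolerance
32 × 10000 = 320000 Ω
Minimum = 320000 × (1 − 10/100) = 288000 Ω.

288000 Ω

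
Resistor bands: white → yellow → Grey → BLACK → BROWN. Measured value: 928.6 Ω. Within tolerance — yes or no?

no

White → 9 (first significant figure)
Yellow → 4 (second significant figure)
Grey → 8 (third significant figure)
Black → ×1 multiplier
Brown → ±1% tolerance
948 × 1 = 948 Ω
Allowed range: 938.52 Ω to 957.48 Ω.
928.6 Ω lies outside that range.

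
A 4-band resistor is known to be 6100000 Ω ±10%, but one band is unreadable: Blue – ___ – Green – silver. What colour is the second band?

brown

6100000 Ω = 61 × 10^5.
The second band gives digit 1 of the significand, and 1 is brown.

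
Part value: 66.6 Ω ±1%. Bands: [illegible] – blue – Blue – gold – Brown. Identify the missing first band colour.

blue

66.6 Ω = 666 × 10^-1.
The first band gives digit 6 of the significand, and 6 is blue.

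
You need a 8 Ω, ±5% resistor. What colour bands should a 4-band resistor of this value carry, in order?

grey, black, gold, gold

8 Ω = 80 × 10^-1.
8 → grey
0 → black
Multiplier 10^-1 → gold.
±5% tolerance → gold.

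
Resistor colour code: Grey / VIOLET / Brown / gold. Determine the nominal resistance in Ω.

870 Ω

Grey → 8 (first significant figure)
Violet → 7 (second significant figure)
Brown → ×10 multiplier
87 × 10 = 870 Ω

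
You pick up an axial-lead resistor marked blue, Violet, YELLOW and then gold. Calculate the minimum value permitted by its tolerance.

Blue → 6 (first significant figure)
Violet → 7 (second significant figure)
Yellow → ×10^4 multiplier
Gold → ±5% tolerance
67 × 10000 = 670000 Ω
Minimum = 670000 × (1 − 5/100) = 636500 Ω.

636500 Ω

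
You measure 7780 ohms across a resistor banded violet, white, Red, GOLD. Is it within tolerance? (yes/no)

Violet → 7 (first significant figure)
White → 9 (second significant figure)
Red → ×10^2 multiplier
Gold → ±5% tolerance
79 × 100 = 7900 Ω
Allowed range: 7505 Ω to 8295 Ω.
7780 ohms lies inside that range.

yes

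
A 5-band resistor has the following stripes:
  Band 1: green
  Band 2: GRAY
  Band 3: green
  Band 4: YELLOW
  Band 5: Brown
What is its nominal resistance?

5850000 Ω

Green → 5 (first significant figure)
Grey → 8 (second significant figure)
Green → 5 (third significant figure)
Yellow → ×10^4 multiplier
585 × 10000 = 5850000 Ω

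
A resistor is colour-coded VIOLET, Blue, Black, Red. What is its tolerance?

±2%

The last band, red, is the tolerance band.
Red corresponds to ±2%.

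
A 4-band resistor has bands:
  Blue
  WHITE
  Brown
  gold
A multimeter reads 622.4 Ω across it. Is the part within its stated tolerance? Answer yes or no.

Blue → 6 (first significant figure)
White → 9 (second significant figure)
Brown → ×10 multiplier
Gold → ±5% tolerance
69 × 10 = 690 Ω
Allowed range: 655.5 Ω to 724.5 Ω.
622.4 Ω lies outside that range.

no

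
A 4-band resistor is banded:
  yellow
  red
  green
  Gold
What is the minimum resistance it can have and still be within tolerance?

3990000 Ω

Yellow → 4 (first significant figure)
Red → 2 (second significant figure)
Green → ×10^5 multiplier
Gold → ±5% tolerance
42 × 100000 = 4200000 Ω
Minimum = 4200000 × (1 − 5/100) = 3990000 Ω.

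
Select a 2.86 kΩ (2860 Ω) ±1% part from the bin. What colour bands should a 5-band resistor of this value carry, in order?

red, grey, blue, brown, brown

2860 Ω = 286 × 10^1.
2 → red
8 → grey
6 → blue
Multiplier 10^1 → brown.
±1% tolerance → brown.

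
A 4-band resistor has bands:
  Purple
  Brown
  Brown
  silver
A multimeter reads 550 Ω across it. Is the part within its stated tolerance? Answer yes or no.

no

Violet → 7 (first significant figure)
Brown → 1 (second significant figure)
Brown → ×10 multiplier
Silver → ±10% tolerance
71 × 10 = 710 Ω
Allowed range: 639 Ω to 781 Ω.
550 Ω lies outside that range.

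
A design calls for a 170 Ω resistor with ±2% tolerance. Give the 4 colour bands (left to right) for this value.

170 Ω = 17 × 10^1.
1 → brown
7 → violet
Multiplier 10^1 → brown.
±2% tolerance → red.

brown, violet, brown, red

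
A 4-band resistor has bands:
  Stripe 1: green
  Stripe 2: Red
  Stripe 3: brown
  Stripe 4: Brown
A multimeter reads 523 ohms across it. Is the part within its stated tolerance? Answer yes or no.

Green → 5 (first significant figure)
Red → 2 (second significant figure)
Brown → ×10 multiplier
Brown → ±1% tolerance
52 × 10 = 520 Ω
Allowed range: 514.8 Ω to 525.2 Ω.
523 ohms lies inside that range.

yes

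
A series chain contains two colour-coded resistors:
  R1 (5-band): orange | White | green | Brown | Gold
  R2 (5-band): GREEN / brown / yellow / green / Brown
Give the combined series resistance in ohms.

R1: orange, white, green → 395; brown ×10 → 3950 Ω.
R2: green, brown, yellow → 514; green ×10^5 → 51400000 Ω.
Series: 3950 + 51400000 = 51403950 Ω.

51403950 Ω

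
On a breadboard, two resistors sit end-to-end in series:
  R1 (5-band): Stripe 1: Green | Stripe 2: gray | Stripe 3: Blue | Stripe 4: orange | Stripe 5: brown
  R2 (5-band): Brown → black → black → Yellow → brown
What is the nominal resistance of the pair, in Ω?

R1: green, grey, blue → 586; orange ×10^3 → 586000 Ω.
R2: brown, black, black → 100; yellow ×10^4 → 1000000 Ω.
Series: 586000 + 1000000 = 1586000 Ω.

1586000 Ω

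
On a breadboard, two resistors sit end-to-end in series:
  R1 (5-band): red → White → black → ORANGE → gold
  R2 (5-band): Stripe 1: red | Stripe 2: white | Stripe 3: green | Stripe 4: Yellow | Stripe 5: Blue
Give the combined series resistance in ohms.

3240000 Ω

R1: red, white, black → 290; orange ×10^3 → 290000 Ω.
R2: red, white, green → 295; yellow ×10^4 → 2950000 Ω.
Series: 290000 + 2950000 = 3240000 Ω.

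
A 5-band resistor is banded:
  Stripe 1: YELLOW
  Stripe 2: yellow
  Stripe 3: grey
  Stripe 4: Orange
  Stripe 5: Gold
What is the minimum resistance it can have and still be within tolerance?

Yellow → 4 (first significant figure)
Yellow → 4 (second significant figure)
Grey → 8 (third significant figure)
Orange → ×10^3 multiplier
Gold → ±5% tolerance
448 × 1000 = 448000 Ω
Minimum = 448000 × (1 − 5/100) = 425600 Ω.

425600 Ω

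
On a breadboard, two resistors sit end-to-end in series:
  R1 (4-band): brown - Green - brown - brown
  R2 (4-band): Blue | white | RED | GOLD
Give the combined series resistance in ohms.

R1: brown, green → 15; brown ×10 → 150 Ω.
R2: blue, white → 69; red ×10^2 → 6900 Ω.
Series: 150 + 6900 = 7050 Ω.

7050 Ω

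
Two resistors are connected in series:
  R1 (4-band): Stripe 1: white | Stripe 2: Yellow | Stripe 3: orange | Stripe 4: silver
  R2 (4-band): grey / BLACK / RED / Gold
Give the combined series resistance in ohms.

R1: white, yellow → 94; orange ×10^3 → 94000 Ω.
R2: grey, black → 80; red ×10^2 → 8000 Ω.
Series: 94000 + 8000 = 102000 Ω.

102000 Ω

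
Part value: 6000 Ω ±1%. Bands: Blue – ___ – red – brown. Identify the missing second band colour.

6000 Ω = 60 × 10^2.
The second band gives digit 0 of the significand, and 0 is black.

black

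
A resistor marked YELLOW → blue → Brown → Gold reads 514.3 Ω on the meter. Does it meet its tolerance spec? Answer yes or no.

Yellow → 4 (first significant figure)
Blue → 6 (second significant figure)
Brown → ×10 multiplier
Gold → ±5% tolerance
46 × 10 = 460 Ω
Allowed range: 437 Ω to 483 Ω.
514.3 Ω lies outside that range.

no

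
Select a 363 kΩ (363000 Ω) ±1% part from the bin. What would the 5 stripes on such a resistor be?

orange, blue, orange, orange, brown

363000 Ω = 363 × 10^3.
3 → orange
6 → blue
3 → orange
Multiplier 10^3 → orange.
±1% tolerance → brown.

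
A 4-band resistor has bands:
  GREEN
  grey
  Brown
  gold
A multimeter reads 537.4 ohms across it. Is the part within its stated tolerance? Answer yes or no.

Green → 5 (first significant figure)
Grey → 8 (second significant figure)
Brown → ×10 multiplier
Gold → ±5% tolerance
58 × 10 = 580 Ω
Allowed range: 551 Ω to 609 Ω.
537.4 ohms lies outside that range.

no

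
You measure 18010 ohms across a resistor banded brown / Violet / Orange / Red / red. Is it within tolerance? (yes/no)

Brown → 1 (first significant figure)
Violet → 7 (second significant figure)
Orange → 3 (third significant figure)
Red → ×10^2 multiplier
Red → ±2% tolerance
173 × 100 = 17300 Ω
Allowed range: 16954 Ω to 17646 Ω.
18010 ohms lies outside that range.

no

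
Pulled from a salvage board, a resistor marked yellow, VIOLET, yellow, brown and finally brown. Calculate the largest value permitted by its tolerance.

4787.4 Ω

Yellow → 4 (first significant figure)
Violet → 7 (second significant figure)
Yellow → 4 (third significant figure)
Brown → ×10 multiplier
Brown → ±1% tolerance
474 × 10 = 4740 Ω
Largest = 4740 × (1 + 1/100) = 4787.4 Ω.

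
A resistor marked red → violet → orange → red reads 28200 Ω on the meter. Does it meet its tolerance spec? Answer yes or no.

Red → 2 (first significant figure)
Violet → 7 (second significant figure)
Orange → ×10^3 multiplier
Red → ±2% tolerance
27 × 1000 = 27000 Ω
Allowed range: 26460 Ω to 27540 Ω.
28200 Ω lies outside that range.

no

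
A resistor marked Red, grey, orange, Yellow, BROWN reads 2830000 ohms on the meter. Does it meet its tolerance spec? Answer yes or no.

yes

Red → 2 (first significant figure)
Grey → 8 (second significant figure)
Orange → 3 (third significant figure)
Yellow → ×10^4 multiplier
Brown → ±1% tolerance
283 × 10000 = 2830000 Ω
Allowed range: 2801700 Ω to 2858300 Ω.
2830000 ohms lies inside that range.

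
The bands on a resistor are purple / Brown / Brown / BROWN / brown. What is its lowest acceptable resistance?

Violet → 7 (first significant figure)
Brown → 1 (second significant figure)
Brown → 1 (third significant figure)
Brown → ×10 multiplier
Brown → ±1% tolerance
711 × 10 = 7110 Ω
Lowest = 7110 × (1 − 1/100) = 7038.9 Ω.

7038.9 Ω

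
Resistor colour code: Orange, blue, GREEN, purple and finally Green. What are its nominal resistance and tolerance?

3650000000 Ω ±0.5%

Orange → 3 (first significant figure)
Blue → 6 (second significant figure)
Green → 5 (third significant figure)
Violet → ×10^7 multiplier
Green → ±0.5% tolerance
365 × 10000000 = 3650000000 Ω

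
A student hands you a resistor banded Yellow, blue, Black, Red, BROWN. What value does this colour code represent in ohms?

Yellow → 4 (first significant figure)
Blue → 6 (second significant figure)
Black → 0 (third significant figure)
Red → ×10^2 multiplier
460 × 100 = 46000 Ω

46000 Ω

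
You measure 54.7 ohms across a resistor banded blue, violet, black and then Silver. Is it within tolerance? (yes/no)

no

Blue → 6 (first significant figure)
Violet → 7 (second significant figure)
Black → ×1 multiplier
Silver → ±10% tolerance
67 × 1 = 67 Ω
Allowed range: 60.3 Ω to 73.7 Ω.
54.7 ohms lies outside that range.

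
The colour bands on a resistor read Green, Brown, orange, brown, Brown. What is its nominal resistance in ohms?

5130 Ω

Green → 5 (first significant figure)
Brown → 1 (second significant figure)
Orange → 3 (third significant figure)
Brown → ×10 multiplier
513 × 10 = 5130 Ω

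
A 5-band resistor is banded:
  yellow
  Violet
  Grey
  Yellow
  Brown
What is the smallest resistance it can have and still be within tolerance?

4732200 Ω

Yellow → 4 (first significant figure)
Violet → 7 (second significant figure)
Grey → 8 (third significant figure)
Yellow → ×10^4 multiplier
Brown → ±1% tolerance
478 × 10000 = 4780000 Ω
Smallest = 4780000 × (1 − 1/100) = 4732200 Ω.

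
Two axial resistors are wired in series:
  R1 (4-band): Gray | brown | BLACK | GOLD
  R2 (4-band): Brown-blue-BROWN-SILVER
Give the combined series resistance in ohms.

241 Ω

R1: grey, brown → 81; black ×1 → 81 Ω.
R2: brown, blue → 16; brown ×10 → 160 Ω.
Series: 81 + 160 = 241 Ω.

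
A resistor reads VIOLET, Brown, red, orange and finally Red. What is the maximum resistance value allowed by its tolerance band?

726240 Ω

Violet → 7 (first significant figure)
Brown → 1 (second significant figure)
Red → 2 (third significant figure)
Orange → ×10^3 multiplier
Red → ±2% tolerance
712 × 1000 = 712000 Ω
Maximum = 712000 × (1 + 2/100) = 726240 Ω.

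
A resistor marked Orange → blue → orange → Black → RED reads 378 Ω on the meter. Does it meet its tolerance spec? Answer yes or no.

Orange → 3 (first significant figure)
Blue → 6 (second significant figure)
Orange → 3 (third significant figure)
Black → ×1 multiplier
Red → ±2% tolerance
363 × 1 = 363 Ω
Allowed range: 355.74 Ω to 370.26 Ω.
378 Ω lies outside that range.

no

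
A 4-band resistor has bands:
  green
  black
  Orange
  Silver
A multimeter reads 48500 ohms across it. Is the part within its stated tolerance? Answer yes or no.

yes

Green → 5 (first significant figure)
Black → 0 (second significant figure)
Orange → ×10^3 multiplier
Silver → ±10% tolerance
50 × 1000 = 50000 Ω
Allowed range: 45000 Ω to 55000 Ω.
48500 ohms lies inside that range.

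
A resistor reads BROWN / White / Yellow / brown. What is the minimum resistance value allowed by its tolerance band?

188100 Ω

Brown → 1 (first significant figure)
White → 9 (second significant figure)
Yellow → ×10^4 multiplier
Brown → ±1% tolerance
19 × 10000 = 190000 Ω
Minimum = 190000 × (1 − 1/100) = 188100 Ω.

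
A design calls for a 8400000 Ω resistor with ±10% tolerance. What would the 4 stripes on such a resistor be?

grey, yellow, green, silver

8400000 Ω = 84 × 10^5.
8 → grey
4 → yellow
Multiplier 10^5 → green.
±10% tolerance → silver.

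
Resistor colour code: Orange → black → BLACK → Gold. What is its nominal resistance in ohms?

30 Ω

Orange → 3 (first significant figure)
Black → 0 (second significant figure)
Black → ×1 multiplier
30 × 1 = 30 Ω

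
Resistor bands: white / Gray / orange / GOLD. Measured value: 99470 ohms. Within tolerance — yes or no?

White → 9 (first significant figure)
Grey → 8 (second significant figure)
Orange → ×10^3 multiplier
Gold → ±5% tolerance
98 × 1000 = 98000 Ω
Allowed range: 93100 Ω to 102900 Ω.
99470 ohms lies inside that range.

yes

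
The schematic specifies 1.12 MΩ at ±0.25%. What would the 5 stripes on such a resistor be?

brown, brown, red, yellow, blue

1120000 Ω = 112 × 10^4.
1 → brown
1 → brown
2 → red
Multiplier 10^4 → yellow.
±0.25% tolerance → blue.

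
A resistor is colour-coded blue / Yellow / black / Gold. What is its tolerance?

The last band, gold, is the tolerance band.
Gold corresponds to ±5%.

±5%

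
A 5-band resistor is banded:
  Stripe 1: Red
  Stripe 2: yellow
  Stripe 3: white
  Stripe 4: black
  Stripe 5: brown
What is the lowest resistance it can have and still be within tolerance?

Red → 2 (first significant figure)
Yellow → 4 (second significant figure)
White → 9 (third significant figure)
Black → ×1 multiplier
Brown → ±1% tolerance
249 × 1 = 249 Ω
Lowest = 249 × (1 − 1/100) = 246.51 Ω.

246.51 Ω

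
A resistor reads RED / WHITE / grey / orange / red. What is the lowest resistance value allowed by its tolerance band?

292040 Ω

Red → 2 (first significant figure)
White → 9 (second significant figure)
Grey → 8 (third significant figure)
Orange → ×10^3 multiplier
Red → ±2% tolerance
298 × 1000 = 298000 Ω
Lowest = 298000 × (1 − 2/100) = 292040 Ω.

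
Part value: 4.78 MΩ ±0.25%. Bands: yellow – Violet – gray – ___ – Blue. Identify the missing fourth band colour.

yellow

4780000 Ω = 478 × 10^4.
The fourth band is the multiplier, 10^4, which is yellow.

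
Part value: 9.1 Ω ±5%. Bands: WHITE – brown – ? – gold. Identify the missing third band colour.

gold

9.1 Ω = 91 × 10^-1.
The third band is the multiplier, 10^-1, which is gold.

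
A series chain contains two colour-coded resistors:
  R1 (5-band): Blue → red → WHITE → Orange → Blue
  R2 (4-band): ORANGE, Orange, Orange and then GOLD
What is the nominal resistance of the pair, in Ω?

662000 Ω

R1: blue, red, white → 629; orange ×10^3 → 629000 Ω.
R2: orange, orange → 33; orange ×10^3 → 33000 Ω.
Series: 629000 + 33000 = 662000 Ω.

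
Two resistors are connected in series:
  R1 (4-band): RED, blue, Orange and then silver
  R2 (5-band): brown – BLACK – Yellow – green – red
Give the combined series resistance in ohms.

10426000 Ω

R1: red, blue → 26; orange ×10^3 → 26000 Ω.
R2: brown, black, yellow → 104; green ×10^5 → 10400000 Ω.
Series: 26000 + 10400000 = 10426000 Ω.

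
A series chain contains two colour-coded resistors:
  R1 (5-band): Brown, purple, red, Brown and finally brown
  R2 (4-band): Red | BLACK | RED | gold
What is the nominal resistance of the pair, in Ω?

R1: brown, violet, red → 172; brown ×10 → 1720 Ω.
R2: red, black → 20; red ×10^2 → 2000 Ω.
Series: 1720 + 2000 = 3720 Ω.

3720 Ω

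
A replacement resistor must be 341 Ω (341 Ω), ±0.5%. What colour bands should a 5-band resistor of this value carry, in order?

orange, yellow, brown, black, green

341 Ω = 341 × 10^0.
3 → orange
4 → yellow
1 → brown
Multiplier 10^0 → black.
±0.5% tolerance → green.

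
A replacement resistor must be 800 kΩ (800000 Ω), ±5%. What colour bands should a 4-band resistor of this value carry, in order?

grey, black, yellow, gold

800000 Ω = 80 × 10^4.
8 → grey
0 → black
Multiplier 10^4 → yellow.
±5% tolerance → gold.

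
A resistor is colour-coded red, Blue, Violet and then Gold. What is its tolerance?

±5%

The last band, gold, is the tolerance band.
Gold corresponds to ±5%.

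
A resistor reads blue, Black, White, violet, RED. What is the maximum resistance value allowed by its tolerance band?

6211800000 Ω

Blue → 6 (first significant figure)
Black → 0 (second significant figure)
White → 9 (third significant figure)
Violet → ×10^7 multiplier
Red → ±2% tolerance
609 × 10000000 = 6090000000 Ω
Maximum = 6090000000 × (1 + 2/100) = 6211800000 Ω.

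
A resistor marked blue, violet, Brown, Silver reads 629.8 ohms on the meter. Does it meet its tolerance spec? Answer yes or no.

Blue → 6 (first significant figure)
Violet → 7 (second significant figure)
Brown → ×10 multiplier
Silver → ±10% tolerance
67 × 10 = 670 Ω
Allowed range: 603 Ω to 737 Ω.
629.8 ohms lies inside that range.

yes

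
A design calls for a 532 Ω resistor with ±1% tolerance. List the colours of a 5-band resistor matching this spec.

532 Ω = 532 × 10^0.
5 → green
3 → orange
2 → red
Multiplier 10^0 → black.
±1% tolerance → brown.

green, orange, red, black, brown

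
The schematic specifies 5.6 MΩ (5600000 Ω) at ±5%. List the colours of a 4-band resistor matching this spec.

5600000 Ω = 56 × 10^5.
5 → green
6 → blue
Multiplier 10^5 → green.
±5% tolerance → gold.

green, blue, green, gold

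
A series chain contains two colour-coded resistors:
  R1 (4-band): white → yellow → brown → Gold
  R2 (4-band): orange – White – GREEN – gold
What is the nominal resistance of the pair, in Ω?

3900940 Ω

R1: white, yellow → 94; brown ×10 → 940 Ω.
R2: orange, white → 39; green ×10^5 → 3900000 Ω.
Series: 940 + 3900000 = 3900940 Ω.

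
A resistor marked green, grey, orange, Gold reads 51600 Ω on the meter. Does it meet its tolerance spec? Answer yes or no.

no

Green → 5 (first significant figure)
Grey → 8 (second significant figure)
Orange → ×10^3 multiplier
Gold → ±5% tolerance
58 × 1000 = 58000 Ω
Allowed range: 55100 Ω to 60900 Ω.
51600 Ω lies outside that range.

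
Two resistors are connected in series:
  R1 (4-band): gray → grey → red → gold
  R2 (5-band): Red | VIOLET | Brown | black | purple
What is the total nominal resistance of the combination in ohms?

R1: grey, grey → 88; red ×10^2 → 8800 Ω.
R2: red, violet, brown → 271; black ×1 → 271 Ω.
Series: 8800 + 271 = 9071 Ω.

9071 Ω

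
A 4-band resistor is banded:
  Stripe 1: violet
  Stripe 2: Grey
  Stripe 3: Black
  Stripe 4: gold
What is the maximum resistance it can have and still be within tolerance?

Violet → 7 (first significant figure)
Grey → 8 (second significant figure)
Black → ×1 multiplier
Gold → ±5% tolerance
78 × 1 = 78 Ω
Maximum = 78 × (1 + 5/100) = 81.9 Ω.

81.9 Ω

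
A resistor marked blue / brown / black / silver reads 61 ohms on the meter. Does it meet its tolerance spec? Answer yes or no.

Blue → 6 (first significant figure)
Brown → 1 (second significant figure)
Black → ×1 multiplier
Silver → ±10% tolerance
61 × 1 = 61 Ω
Allowed range: 54.9 Ω to 67.1 Ω.
61 ohms lies inside that range.

yes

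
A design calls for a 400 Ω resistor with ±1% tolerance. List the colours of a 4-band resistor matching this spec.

400 Ω = 40 × 10^1.
4 → yellow
0 → black
Multiplier 10^1 → brown.
±1% tolerance → brown.

yellow, black, brown, brown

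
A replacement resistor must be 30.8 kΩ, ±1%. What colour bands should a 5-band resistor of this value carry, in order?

30800 Ω = 308 × 10^2.
3 → orange
0 → black
8 → grey
Multiplier 10^2 → red.
±1% tolerance → brown.

orange, black, grey, red, brown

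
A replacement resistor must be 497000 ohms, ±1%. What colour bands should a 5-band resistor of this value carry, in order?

yellow, white, violet, orange, brown

497000 Ω = 497 × 10^3.
4 → yellow
9 → white
7 → violet
Multiplier 10^3 → orange.
±1% tolerance → brown.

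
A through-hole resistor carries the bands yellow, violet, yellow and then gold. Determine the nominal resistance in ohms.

470000 Ω

Yellow → 4 (first significant figure)
Violet → 7 (second significant figure)
Yellow → ×10^4 multiplier
47 × 10000 = 470000 Ω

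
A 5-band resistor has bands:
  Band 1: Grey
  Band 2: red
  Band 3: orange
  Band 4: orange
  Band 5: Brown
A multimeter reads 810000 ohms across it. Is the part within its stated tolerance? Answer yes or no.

no

Grey → 8 (first significant figure)
Red → 2 (second significant figure)
Orange → 3 (third significant figure)
Orange → ×10^3 multiplier
Brown → ±1% tolerance
823 × 1000 = 823000 Ω
Allowed range: 814770 Ω to 831230 Ω.
810000 ohms lies outside that range.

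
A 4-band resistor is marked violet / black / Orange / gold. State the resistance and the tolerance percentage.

70000 Ω ±5%

Violet → 7 (first significant figure)
Black → 0 (second significant figure)
Orange → ×10^3 multiplier
Gold → ±5% tolerance
70 × 1000 = 70000 Ω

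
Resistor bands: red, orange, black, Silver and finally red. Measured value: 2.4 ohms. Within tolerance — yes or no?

Red → 2 (first significant figure)
Orange → 3 (second significant figure)
Black → 0 (third significant figure)
Silver → ×0.01 multiplier
Red → ±2% tolerance
230 × 0.01 = 2.3 Ω
Allowed range: 2.254 Ω to 2.346 Ω.
2.4 ohms lies outside that range.

no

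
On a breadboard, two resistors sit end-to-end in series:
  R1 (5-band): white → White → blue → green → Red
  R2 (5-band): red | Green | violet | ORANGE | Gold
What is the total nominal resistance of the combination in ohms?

99857000 Ω

R1: white, white, blue → 996; green ×10^5 → 99600000 Ω.
R2: red, green, violet → 257; orange ×10^3 → 257000 Ω.
Series: 99600000 + 257000 = 99857000 Ω.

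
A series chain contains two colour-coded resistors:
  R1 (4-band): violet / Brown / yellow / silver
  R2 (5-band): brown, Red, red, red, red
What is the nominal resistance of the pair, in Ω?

R1: violet, brown → 71; yellow ×10^4 → 710000 Ω.
R2: brown, red, red → 122; red ×10^2 → 12200 Ω.
Series: 710000 + 12200 = 722200 Ω.

722200 Ω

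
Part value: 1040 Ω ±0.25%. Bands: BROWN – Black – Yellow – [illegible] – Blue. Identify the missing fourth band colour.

brown

1040 Ω = 104 × 10^1.
The fourth band is the multiplier, 10^1, which is brown.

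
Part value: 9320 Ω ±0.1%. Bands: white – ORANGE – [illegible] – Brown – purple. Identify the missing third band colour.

9320 Ω = 932 × 10^1.
The third band gives digit 2 of the significand, and 2 is red.

red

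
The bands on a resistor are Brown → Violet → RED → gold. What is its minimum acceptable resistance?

1615 Ω

Brown → 1 (first significant figure)
Violet → 7 (second significant figure)
Red → ×10^2 multiplier
Gold → ±5% tolerance
17 × 100 = 1700 Ω
Minimum = 1700 × (1 − 5/100) = 1615 Ω.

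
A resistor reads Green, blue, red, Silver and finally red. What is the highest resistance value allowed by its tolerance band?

Green → 5 (first significant figure)
Blue → 6 (second significant figure)
Red → 2 (third significant figure)
Silver → ×0.01 multiplier
Red → ±2% tolerance
562 × 0.01 = 5.62 Ω
Highest = 5.62 × (1 + 2/100) = 5.7324 Ω.

5.7324 Ω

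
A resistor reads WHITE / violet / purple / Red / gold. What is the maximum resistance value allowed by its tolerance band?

102585 Ω

White → 9 (first significant figure)
Violet → 7 (second significant figure)
Violet → 7 (third significant figure)
Red → ×10^2 multiplier
Gold → ±5% tolerance
977 × 100 = 97700 Ω
Maximum = 97700 × (1 + 5/100) = 102585 Ω.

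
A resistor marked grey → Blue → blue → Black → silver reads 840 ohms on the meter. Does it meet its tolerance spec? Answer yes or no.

Grey → 8 (first significant figure)
Blue → 6 (second significant figure)
Blue → 6 (third significant figure)
Black → ×1 multiplier
Silver → ±10% tolerance
866 × 1 = 866 Ω
Allowed range: 779.4 Ω to 952.6 Ω.
840 ohms lies inside that range.

yes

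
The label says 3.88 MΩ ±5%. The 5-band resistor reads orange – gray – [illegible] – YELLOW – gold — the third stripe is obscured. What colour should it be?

3880000 Ω = 388 × 10^4.
The third band gives digit 8 of the significand, and 8 is grey.

grey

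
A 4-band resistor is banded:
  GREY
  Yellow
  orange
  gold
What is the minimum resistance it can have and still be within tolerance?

Grey → 8 (first significant figure)
Yellow → 4 (second significant figure)
Orange → ×10^3 multiplier
Gold → ±5% tolerance
84 × 1000 = 84000 Ω
Minimum = 84000 × (1 − 5/100) = 79800 Ω.

79800 Ω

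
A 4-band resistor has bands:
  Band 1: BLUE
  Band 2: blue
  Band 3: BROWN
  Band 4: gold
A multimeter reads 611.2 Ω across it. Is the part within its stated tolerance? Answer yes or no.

no

Blue → 6 (first significant figure)
Blue → 6 (second significant figure)
Brown → ×10 multiplier
Gold → ±5% tolerance
66 × 10 = 660 Ω
Allowed range: 627 Ω to 693 Ω.
611.2 Ω lies outside that range.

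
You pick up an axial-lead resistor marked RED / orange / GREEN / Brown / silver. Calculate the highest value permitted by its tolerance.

2585 Ω

Red → 2 (first significant figure)
Orange → 3 (second significant figure)
Green → 5 (third significant figure)
Brown → ×10 multiplier
Silver → ±10% tolerance
235 × 10 = 2350 Ω
Highest = 2350 × (1 + 10/100) = 2585 Ω.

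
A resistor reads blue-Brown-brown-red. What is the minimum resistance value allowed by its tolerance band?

597.8 Ω

Blue → 6 (first significant figure)
Brown → 1 (second significant figure)
Brown → ×10 multiplier
Red → ±2% tolerance
61 × 10 = 610 Ω
Minimum = 610 × (1 − 2/100) = 597.8 Ω.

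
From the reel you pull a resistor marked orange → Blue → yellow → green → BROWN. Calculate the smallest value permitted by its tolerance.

Orange → 3 (first significant figure)
Blue → 6 (second significant figure)
Yellow → 4 (third significant figure)
Green → ×10^5 multiplier
Brown → ±1% tolerance
364 × 100000 = 36400000 Ω
Smallest = 36400000 × (1 − 1/100) = 36036000 Ω.

36036000 Ω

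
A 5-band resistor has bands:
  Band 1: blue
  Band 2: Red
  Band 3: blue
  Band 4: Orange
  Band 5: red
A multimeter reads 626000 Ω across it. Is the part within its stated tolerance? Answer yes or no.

yes

Blue → 6 (first significant figure)
Red → 2 (second significant figure)
Blue → 6 (third significant figure)
Orange → ×10^3 multiplier
Red → ±2% tolerance
626 × 1000 = 626000 Ω
Allowed range: 613480 Ω to 638520 Ω.
626000 Ω lies inside that range.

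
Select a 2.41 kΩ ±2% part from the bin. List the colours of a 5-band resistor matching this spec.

red, yellow, brown, brown, red

2410 Ω = 241 × 10^1.
2 → red
4 → yellow
1 → brown
Multiplier 10^1 → brown.
±2% tolerance → red.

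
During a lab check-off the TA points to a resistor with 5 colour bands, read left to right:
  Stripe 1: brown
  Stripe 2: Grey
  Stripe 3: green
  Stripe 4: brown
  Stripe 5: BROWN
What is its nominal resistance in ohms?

Brown → 1 (first significant figure)
Grey → 8 (second significant figure)
Green → 5 (third significant figure)
Brown → ×10 multiplier
185 × 10 = 1850 Ω

1850 Ω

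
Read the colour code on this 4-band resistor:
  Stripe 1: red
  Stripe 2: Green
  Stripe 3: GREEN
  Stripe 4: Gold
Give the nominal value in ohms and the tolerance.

Red → 2 (first significant figure)
Green → 5 (second significant figure)
Green → ×10^5 multiplier
Gold → ±5% tolerance
25 × 100000 = 2500000 Ω

2500000 Ω ±5%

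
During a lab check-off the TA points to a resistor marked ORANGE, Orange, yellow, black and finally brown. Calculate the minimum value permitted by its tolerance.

330.66 Ω

Orange → 3 (first significant figure)
Orange → 3 (second significant figure)
Yellow → 4 (third significant figure)
Black → ×1 multiplier
Brown → ±1% tolerance
334 × 1 = 334 Ω
Minimum = 334 × (1 − 1/100) = 330.66 Ω.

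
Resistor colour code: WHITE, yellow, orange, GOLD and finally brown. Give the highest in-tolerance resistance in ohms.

95.243 Ω

White → 9 (first significant figure)
Yellow → 4 (second significant figure)
Orange → 3 (third significant figure)
Gold → ×0.1 multiplier
Brown → ±1% tolerance
943 × 0.1 = 94.3 Ω
Highest = 94.3 × (1 + 1/100) = 95.243 Ω.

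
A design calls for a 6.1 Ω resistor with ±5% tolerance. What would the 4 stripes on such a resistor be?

blue, brown, gold, gold

6.1 Ω = 61 × 10^-1.
6 → blue
1 → brown
Multiplier 10^-1 → gold.
±5% tolerance → gold.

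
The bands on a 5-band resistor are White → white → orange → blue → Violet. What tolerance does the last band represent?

The last band, violet, is the tolerance band.
Violet corresponds to ±0.1%.

±0.1%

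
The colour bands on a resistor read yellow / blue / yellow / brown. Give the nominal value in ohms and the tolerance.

Yellow → 4 (first significant figure)
Blue → 6 (second significant figure)
Yellow → ×10^4 multiplier
Brown → ±1% tolerance
46 × 10000 = 460000 Ω

460000 Ω ±1%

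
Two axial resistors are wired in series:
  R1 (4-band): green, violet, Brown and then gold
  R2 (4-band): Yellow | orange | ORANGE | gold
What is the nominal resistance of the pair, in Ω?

R1: green, violet → 57; brown ×10 → 570 Ω.
R2: yellow, orange → 43; orange ×10^3 → 43000 Ω.
Series: 570 + 43000 = 43570 Ω.

43570 Ω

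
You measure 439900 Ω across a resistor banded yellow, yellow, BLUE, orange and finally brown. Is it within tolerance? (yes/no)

Yellow → 4 (first significant figure)
Yellow → 4 (second significant figure)
Blue → 6 (third significant figure)
Orange → ×10^3 multiplier
Brown → ±1% tolerance
446 × 1000 = 446000 Ω
Allowed range: 441540 Ω to 450460 Ω.
439900 Ω lies outside that range.

no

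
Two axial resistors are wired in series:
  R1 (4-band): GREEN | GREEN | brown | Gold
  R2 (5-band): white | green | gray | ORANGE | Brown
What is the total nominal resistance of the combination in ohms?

958550 Ω

R1: green, green → 55; brown ×10 → 550 Ω.
R2: white, green, grey → 958; orange ×10^3 → 958000 Ω.
Series: 550 + 958000 = 958550 Ω.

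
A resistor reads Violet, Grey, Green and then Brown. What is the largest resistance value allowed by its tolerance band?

7878000 Ω

Violet → 7 (first significant figure)
Grey → 8 (second significant figure)
Green → ×10^5 multiplier
Brown → ±1% tolerance
78 × 100000 = 7800000 Ω
Largest = 7800000 × (1 + 1/100) = 7878000 Ω.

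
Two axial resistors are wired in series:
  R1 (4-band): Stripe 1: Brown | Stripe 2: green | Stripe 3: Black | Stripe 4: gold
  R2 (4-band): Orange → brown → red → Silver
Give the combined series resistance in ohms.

R1: brown, green → 15; black ×1 → 15 Ω.
R2: orange, brown → 31; red ×10^2 → 3100 Ω.
Series: 15 + 3100 = 3115 Ω.

3115 Ω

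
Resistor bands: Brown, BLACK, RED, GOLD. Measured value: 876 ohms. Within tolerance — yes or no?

Brown → 1 (first significant figure)
Black → 0 (second significant figure)
Red → ×10^2 multiplier
Gold → ±5% tolerance
10 × 100 = 1000 Ω
Allowed range: 950 Ω to 1050 Ω.
876 ohms lies outside that range.

no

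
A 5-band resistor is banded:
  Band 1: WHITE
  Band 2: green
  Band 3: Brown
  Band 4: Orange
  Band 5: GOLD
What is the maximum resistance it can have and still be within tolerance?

White → 9 (first significant figure)
Green → 5 (second significant figure)
Brown → 1 (third significant figure)
Orange → ×10^3 multiplier
Gold → ±5% tolerance
951 × 1000 = 951000 Ω
Maximum = 951000 × (1 + 5/100) = 998550 Ω.

998550 Ω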